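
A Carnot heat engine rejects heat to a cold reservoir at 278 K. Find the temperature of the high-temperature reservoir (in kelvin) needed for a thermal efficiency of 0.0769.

From η = 1 − T_C/T_H, solving for T_H gives T_H = T_C/(1 − η) = 278.00/(1 − 0.0769) = 301 K.

T_H ≈ 301 K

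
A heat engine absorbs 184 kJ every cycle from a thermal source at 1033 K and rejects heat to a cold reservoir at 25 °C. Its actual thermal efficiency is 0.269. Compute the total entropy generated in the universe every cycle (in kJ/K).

ΔS_univ ≈ 0.2730 kJ/K

T_C = 25 °C → 25 + 273.15 = 298.15 K.
W = η·Q_H = 0.269 × 184 = 49.50 kJ, so Q_C = Q_H − W = 134.5 kJ.
The hot reservoir loses entropy Q_H/T_H = 184/1033.00 = 0.1781 kJ/K; the cold reservoir gains Q_C/T_C = 134.5/298.15 = 0.4511 kJ/K.
ΔS_univ = −Q_H/T_H + Q_C/T_C = 0.2730 kJ/K (> 0, since η = 0.269 < η_Carnot = 0.711).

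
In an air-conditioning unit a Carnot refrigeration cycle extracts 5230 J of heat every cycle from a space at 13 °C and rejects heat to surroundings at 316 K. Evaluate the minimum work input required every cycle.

W_in ≈ 546 J

T_C = 13 °C → 13 + 273.15 = 286.15 K.
Carnot COP: COP_R = T_C/(T_H − T_C) = 286.15/29.85 = 9.5863.
W = Q_C/COP_R = 5230/9.5863 = 546 J.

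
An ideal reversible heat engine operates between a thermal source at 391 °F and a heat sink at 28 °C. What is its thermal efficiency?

η ≈ 0.363

T_H = 391 °F → (391 − 32) × 5/9 = 199.44 °C = 472.59 K.
T_C = 28 °C → 28 + 273.15 = 301.15 K.
η_rev = 1 − T_C/T_H = 1 − 301.15/472.59 = 0.363.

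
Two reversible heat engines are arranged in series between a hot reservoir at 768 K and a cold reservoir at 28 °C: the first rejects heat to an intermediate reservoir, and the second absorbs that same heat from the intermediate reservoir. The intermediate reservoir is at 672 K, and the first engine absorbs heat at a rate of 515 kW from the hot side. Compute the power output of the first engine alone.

Ẇ₁ ≈ 64.4 kW

T_C = 28 °C → 28 + 273.15 = 301.15 K.
First-stage efficiency η₁ = 1 − T_m/T_H = 1 − 672.00/768.00 = 0.1250.
W₁ = η₁·Q_H = 0.1250 × 515 = 64.4 kW.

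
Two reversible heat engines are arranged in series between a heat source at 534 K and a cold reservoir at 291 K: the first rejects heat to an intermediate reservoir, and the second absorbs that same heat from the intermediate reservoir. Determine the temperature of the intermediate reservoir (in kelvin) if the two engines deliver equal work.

T_m ≈ 412 K

For reversible stages Q_m = Q_H·(T_m/T_H). Setting W₁ = Q_H(1 − T_m/T_H) equal to W₂ = Q_m(1 − T_C/T_m) = Q_H·(T_m − T_C)/T_H gives T_H − T_m = T_m − T_C, so T_m = (T_H + T_C)/2 = (534.00 + 291.00)/2 = 412 K.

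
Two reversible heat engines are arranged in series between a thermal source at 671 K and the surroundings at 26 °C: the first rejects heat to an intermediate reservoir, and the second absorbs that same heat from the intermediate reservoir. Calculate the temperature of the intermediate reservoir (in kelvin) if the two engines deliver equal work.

T_m ≈ 485 K

T_C = 26 °C → 26 + 273.15 = 299.15 K.
For reversible stages Q_m = Q_H·(T_m/T_H). Setting W₁ = Q_H(1 − T_m/T_H) equal to W₂ = Q_m(1 − T_C/T_m) = Q_H·(T_m − T_C)/T_H gives T_H − T_m = T_m − T_C, so T_m = (T_H + T_C)/2 = (671.00 + 299.15)/2 = 485 K.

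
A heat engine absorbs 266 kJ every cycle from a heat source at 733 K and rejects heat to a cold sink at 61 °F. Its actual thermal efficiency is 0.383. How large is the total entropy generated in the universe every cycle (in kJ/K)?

T_C = 61 °F → (61 − 32) × 5/9 = 16.11 °C = 289.26 K.
W = η·Q_H = 0.383 × 266 = 101.9 kJ, so Q_C = Q_H − W = 164.1 kJ.
The hot reservoir loses entropy Q_H/T_H = 266/733.00 = 0.3629 kJ/K; the cold reservoir gains Q_C/T_C = 164.1/289.26 = 0.5674 kJ/K.
ΔS_univ = −Q_H/T_H + Q_C/T_C = 0.204 kJ/K (> 0, since η = 0.383 < η_Carnot = 0.605).

ΔS_univ ≈ 0.204 kJ/K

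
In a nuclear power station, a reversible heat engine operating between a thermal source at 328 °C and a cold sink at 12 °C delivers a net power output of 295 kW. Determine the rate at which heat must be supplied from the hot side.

T_H = 328 °C → 328 + 273.15 = 601.15 K.
T_C = 12 °C → 12 + 273.15 = 285.15 K.
For a reversible engine, η = 1 − T_C/T_H = 1 − 285.15/601.15 = 0.5257.
Q_H = W/η = 295/0.5257 = 561 kW.

Q̇_H ≈ 561 kW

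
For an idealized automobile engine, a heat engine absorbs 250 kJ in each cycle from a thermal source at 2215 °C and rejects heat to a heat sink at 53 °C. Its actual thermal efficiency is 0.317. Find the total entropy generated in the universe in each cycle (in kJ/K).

ΔS_univ ≈ 0.4231 kJ/K

T_H = 2215 °C → 2215 + 273.15 = 2488.15 K.
T_C = 53 °C → 53 + 273.15 = 326.15 K.
W = η·Q_H = 0.317 × 250 = 79.25 kJ, so Q_C = Q_H − W = 170.8 kJ.
The hot reservoir loses entropy Q_H/T_H = 250/2488.15 = 0.1005 kJ/K; the cold reservoir gains Q_C/T_C = 170.8/326.15 = 0.5235 kJ/K.
ΔS_univ = −Q_H/T_H + Q_C/T_C = 0.4231 kJ/K (> 0, since η = 0.317 < η_Carnot = 0.869).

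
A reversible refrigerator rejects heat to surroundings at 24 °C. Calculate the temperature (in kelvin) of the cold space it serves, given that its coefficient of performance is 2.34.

T_C ≈ 208.2 K

T_H = 24 °C → 24 + 273.15 = 297.15 K.
COP_R = T_C/(T_H − T_C) ⇒ T_C = T_H·COP_R/(1 + COP_R) = 297.15 × 2.34/(1 + 2.34) = 208.2 K.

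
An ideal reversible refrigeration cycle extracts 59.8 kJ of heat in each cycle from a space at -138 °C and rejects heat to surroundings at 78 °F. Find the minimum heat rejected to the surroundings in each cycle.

Q_H ≈ 132 kJ

T_H = 78 °F → (78 − 32) × 5/9 = 25.56 °C = 298.71 K.
T_C = -138 °C → -138 + 273.15 = 135.15 K.
For a reversible cycle Q_H/Q_C = T_H/T_C, so Q_H = Q_C·T_H/T_C = 59.8 × 298.71/135.15 = 132 kJ.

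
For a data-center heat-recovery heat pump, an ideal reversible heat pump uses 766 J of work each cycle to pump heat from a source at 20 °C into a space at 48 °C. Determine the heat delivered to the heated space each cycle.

T_H = 48 °C → 48 + 273.15 = 321.15 K.
T_C = 20 °C → 20 + 273.15 = 293.15 K.
The Carnot heat-pump COP is COP_HP = T_H/(T_H − T_C) = 321.15/28.00 = 11.4696.
Q_H = COP_HP · W = 11.4696 × 766 = 8790 J.

Q_H ≈ 8790 J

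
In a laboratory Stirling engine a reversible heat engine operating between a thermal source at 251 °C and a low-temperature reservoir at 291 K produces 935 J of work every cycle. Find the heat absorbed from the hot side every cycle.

T_H = 251 °C → 251 + 273.15 = 524.15 K.
For a reversible engine, η = 1 − T_C/T_H = 1 − 291.00/524.15 = 0.4448.
Q_H = W/η = 935/0.4448 = 2100 J.

Q_H ≈ 2100 J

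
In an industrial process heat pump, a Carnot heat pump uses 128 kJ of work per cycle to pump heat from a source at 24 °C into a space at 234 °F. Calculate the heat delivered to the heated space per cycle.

T_H = 234 °F → (234 − 32) × 5/9 = 112.22 °C = 385.37 K.
T_C = 24 °C → 24 + 273.15 = 297.15 K.
The Carnot heat-pump COP is COP_HP = T_H/(T_H − T_C) = 385.37/88.22 = 4.3682.
Q_H = COP_HP · W = 4.3682 × 128 = 559 kJ.

Q_H ≈ 559 kJ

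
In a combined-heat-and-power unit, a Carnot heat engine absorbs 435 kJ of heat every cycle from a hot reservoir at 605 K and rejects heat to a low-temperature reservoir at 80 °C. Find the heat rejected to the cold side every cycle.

Q_C ≈ 253.9 kJ

T_C = 80 °C → 80 + 273.15 = 353.15 K.
Carnot efficiency: η = 1 − T_C/T_H = 1 − 353.15/605.00 = 0.4163.
For a reversible cycle Q_C/Q_H = T_C/T_H, so Q_C = 435 × 353.15/605.00 = 253.9 kJ.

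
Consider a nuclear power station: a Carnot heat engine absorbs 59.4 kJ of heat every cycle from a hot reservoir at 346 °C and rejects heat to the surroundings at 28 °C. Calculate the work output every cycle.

T_H = 346 °C → 346 + 273.15 = 619.15 K.
T_C = 28 °C → 28 + 273.15 = 301.15 K.
η_rev = 1 − T_C/T_H = 1 − 301.15/619.15 = 0.5136.
W = η·Q_H = 0.5136 × 59.4 = 30.5 kJ.

W ≈ 30.5 kJ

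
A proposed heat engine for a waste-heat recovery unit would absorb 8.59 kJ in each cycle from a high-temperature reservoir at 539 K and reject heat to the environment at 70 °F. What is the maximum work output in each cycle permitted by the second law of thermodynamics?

T_C = 70 °F → (70 − 32) × 5/9 = 21.11 °C = 294.26 K.
The second-law ceiling is the Carnot efficiency, η_max = 1 − T_C/T_H = 1 − 294.26/539.00 = 0.4541.
W_max = η_max · Q_H = 0.4541 × 8.59 = 3.900 kJ.

W_max ≈ 3.900 kJ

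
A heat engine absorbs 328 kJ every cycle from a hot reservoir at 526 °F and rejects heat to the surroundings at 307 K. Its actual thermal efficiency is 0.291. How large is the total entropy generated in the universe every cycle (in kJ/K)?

ΔS_univ ≈ 0.159 kJ/K

T_H = 526 °F → (526 − 32) × 5/9 = 274.44 °C = 547.59 K.
W = η·Q_H = 0.291 × 328 = 95.45 kJ, so Q_C = Q_H − W = 232.6 kJ.
Reservoir entropy changes: ΔS_H = −Q_H/T_H = −328/547.59 = -0.5990 kJ/K and ΔS_C = +Q_C/T_C = 232.6/307.00 = 0.7575 kJ/K.
ΔS_univ = −Q_H/T_H + Q_C/T_C = 0.159 kJ/K (> 0, since η = 0.291 < η_Carnot = 0.439).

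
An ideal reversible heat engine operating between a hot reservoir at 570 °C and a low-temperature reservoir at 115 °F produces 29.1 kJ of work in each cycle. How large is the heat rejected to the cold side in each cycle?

Q_C ≈ 17.73 kJ

T_H = 570 °C → 570 + 273.15 = 843.15 K.
T_C = 115 °F → (115 − 32) × 5/9 = 46.11 °C = 319.26 K.
η_rev = 1 − T_C/T_H = 1 − 319.26/843.15 = 0.6213.
Since Q_C/Q_H = T_C/T_H and Q_H = W/η, Q_C = W·T_C/(T_H − T_C) = 29.1 × 319.26/523.89 = 17.73 kJ.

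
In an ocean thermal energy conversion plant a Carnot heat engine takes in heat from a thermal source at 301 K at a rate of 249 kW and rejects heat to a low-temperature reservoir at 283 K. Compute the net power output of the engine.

Ẇ ≈ 14.9 kW

The Carnot efficiency is η = 1 − T_C/T_H = 1 − 283.00/301.00 = 0.0598.
W = η·Q_H = 0.0598 × 249 = 14.9 kW.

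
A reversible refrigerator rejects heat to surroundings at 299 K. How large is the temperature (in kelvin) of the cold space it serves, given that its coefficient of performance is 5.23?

T_C ≈ 251 K

COP_R = T_C/(T_H − T_C) ⇒ T_C = T_H·COP_R/(1 + COP_R) = 299.00 × 5.23/(1 + 5.23) = 251 K.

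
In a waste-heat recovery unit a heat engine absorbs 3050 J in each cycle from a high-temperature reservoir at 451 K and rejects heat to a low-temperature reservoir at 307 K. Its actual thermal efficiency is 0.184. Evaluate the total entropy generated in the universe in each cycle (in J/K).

ΔS_univ ≈ 1.34 J/K

W = η·Q_H = 0.184 × 3050 = 561.2 J, so Q_C = Q_H − W = 2489 J.
Reservoir entropy changes: ΔS_H = −Q_H/T_H = −3050/451.00 = -6.763 J/K and ΔS_C = +Q_C/T_C = 2489/307.00 = 8.107 J/K.
ΔS_univ = −Q_H/T_H + Q_C/T_C = 1.34 J/K (> 0, since η = 0.184 < η_Carnot = 0.319).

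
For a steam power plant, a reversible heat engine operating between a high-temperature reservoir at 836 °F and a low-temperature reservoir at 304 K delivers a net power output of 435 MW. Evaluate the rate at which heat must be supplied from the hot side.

Q̇_H ≈ 753 MW

T_H = 836 °F → (836 − 32) × 5/9 = 446.67 °C = 719.82 K.
Carnot efficiency: η = 1 − T_C/T_H = 1 − 304.00/719.82 = 0.5777.
Q_H = W/η = 435/0.5777 = 753 MW.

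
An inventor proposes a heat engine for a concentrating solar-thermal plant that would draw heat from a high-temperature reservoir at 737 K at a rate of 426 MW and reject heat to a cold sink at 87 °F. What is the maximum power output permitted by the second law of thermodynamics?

Ẇ_max ≈ 250 MW

T_C = 87 °F → (87 − 32) × 5/9 = 30.56 °C = 303.71 K.
No engine can exceed the Carnot limit: η_max = 1 − T_C/T_H = 1 − 303.71/737.00 = 0.5879.
W_max = η_max · Q_H = 0.5879 × 426 = 250 MW.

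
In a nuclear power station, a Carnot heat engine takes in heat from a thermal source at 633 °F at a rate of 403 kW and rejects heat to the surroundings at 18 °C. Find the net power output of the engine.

T_H = 633 °F → (633 − 32) × 5/9 = 333.89 °C = 607.04 K.
T_C = 18 °C → 18 + 273.15 = 291.15 K.
The Carnot efficiency is η = 1 − T_C/T_H = 1 − 291.15/607.04 = 0.5204.
W = η·Q_H = 0.5204 × 403 = 209.7 kW.

Ẇ ≈ 209.7 kW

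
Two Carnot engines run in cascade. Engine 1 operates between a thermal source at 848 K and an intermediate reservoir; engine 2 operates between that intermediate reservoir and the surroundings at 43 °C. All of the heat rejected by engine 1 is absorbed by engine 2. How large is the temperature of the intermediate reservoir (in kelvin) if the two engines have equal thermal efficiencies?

T_m ≈ 517.8 K

T_C = 43 °C → 43 + 273.15 = 316.15 K.
Equal efficiencies require 1 − T_m/T_H = 1 − T_C/T_m, i.e. T_m/T_H = T_C/T_m, so T_m = √(T_H·T_C) = √(848.00 × 316.15) = 517.8 K.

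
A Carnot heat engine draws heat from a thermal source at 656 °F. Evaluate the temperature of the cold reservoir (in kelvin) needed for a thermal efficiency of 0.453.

T_H = 656 °F → (656 − 32) × 5/9 = 346.67 °C = 619.82 K.
From η = 1 − T_C/T_H, T_C = T_H·(1 − η) = 619.82 × (1 − 0.453) = 339 K.

T_C ≈ 339 K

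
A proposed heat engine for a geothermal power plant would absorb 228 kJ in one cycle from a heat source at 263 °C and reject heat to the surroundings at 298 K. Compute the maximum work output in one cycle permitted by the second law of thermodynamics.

T_H = 263 °C → 263 + 273.15 = 536.15 K.
The upper bound on efficiency is η_max = 1 − T_C/T_H = 1 − 298.00/536.15 = 0.4442.
W_max = η_max · Q_H = 0.4442 × 228 = 101 kJ.

W_max ≈ 101 kJ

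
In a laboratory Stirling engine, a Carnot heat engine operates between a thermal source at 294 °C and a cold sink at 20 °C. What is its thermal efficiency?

η ≈ 0.483

T_H = 294 °C → 294 + 273.15 = 567.15 K.
T_C = 20 °C → 20 + 273.15 = 293.15 K.
For a reversible engine, η = 1 − T_C/T_H = 1 − 293.15/567.15 = 0.483.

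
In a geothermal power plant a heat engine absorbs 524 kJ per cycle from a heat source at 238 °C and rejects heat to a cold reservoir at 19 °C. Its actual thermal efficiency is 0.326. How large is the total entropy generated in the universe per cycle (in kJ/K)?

T_H = 238 °C → 238 + 273.15 = 511.15 K.
T_C = 19 °C → 19 + 273.15 = 292.15 K.
W = η·Q_H = 0.326 × 524 = 170.8 kJ, so Q_C = Q_H − W = 353.2 kJ.
The hot reservoir loses entropy Q_H/T_H = 524/511.15 = 1.025 kJ/K; the cold reservoir gains Q_C/T_C = 353.2/292.15 = 1.209 kJ/K.
ΔS_univ = −Q_H/T_H + Q_C/T_C = 0.1837 kJ/K (> 0, since η = 0.326 < η_Carnot = 0.428).

ΔS_univ ≈ 0.1837 kJ/K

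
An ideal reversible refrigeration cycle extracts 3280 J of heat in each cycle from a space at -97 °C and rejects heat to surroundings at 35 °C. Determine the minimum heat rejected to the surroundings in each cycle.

T_H = 35 °C → 35 + 273.15 = 308.15 K.
T_C = -97 °C → -97 + 273.15 = 176.15 K.
For a reversible cycle Q_H/Q_C = T_H/T_C, so Q_H = Q_C·T_H/T_C = 3280 × 308.15/176.15 = 5740 J.

Q_H ≈ 5740 J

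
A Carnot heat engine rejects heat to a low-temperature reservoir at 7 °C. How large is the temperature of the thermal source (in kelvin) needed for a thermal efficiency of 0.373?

T_H ≈ 447 K

T_C = 7 °C → 7 + 273.15 = 280.15 K.
From η = 1 − T_C/T_H, solving for T_H gives T_H = T_C/(1 − η) = 280.15/(1 − 0.373) = 447 K.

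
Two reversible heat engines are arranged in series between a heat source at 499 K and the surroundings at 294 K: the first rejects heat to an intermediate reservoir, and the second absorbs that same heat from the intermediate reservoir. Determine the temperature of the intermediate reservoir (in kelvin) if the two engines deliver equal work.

For reversible stages Q_m = Q_H·(T_m/T_H). Setting W₁ = Q_H(1 − T_m/T_H) equal to W₂ = Q_m(1 − T_C/T_m) = Q_H·(T_m − T_C)/T_H gives T_H − T_m = T_m − T_C, so T_m = (T_H + T_C)/2 = (499.00 + 294.00)/2 = 396 K.

T_m ≈ 396 K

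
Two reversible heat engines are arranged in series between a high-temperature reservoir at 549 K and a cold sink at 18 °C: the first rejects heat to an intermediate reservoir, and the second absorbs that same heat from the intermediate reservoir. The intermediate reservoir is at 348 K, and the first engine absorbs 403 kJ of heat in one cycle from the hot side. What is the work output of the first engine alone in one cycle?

T_C = 18 °C → 18 + 273.15 = 291.15 K.
First-stage efficiency η₁ = 1 − T_m/T_H = 1 − 348.00/549.00 = 0.3661.
W₁ = η₁·Q_H = 0.3661 × 403 = 148 kJ.

W₁ ≈ 148 kJ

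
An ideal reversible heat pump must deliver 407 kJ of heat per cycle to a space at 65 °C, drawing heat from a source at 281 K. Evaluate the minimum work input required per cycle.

W_in ≈ 68.8 kJ

T_H = 65 °C → 65 + 273.15 = 338.15 K.
The Carnot heat-pump COP is COP_HP = T_H/(T_H − T_C) = 338.15/57.15 = 5.9169.
W = Q_H/COP_HP = 407/5.9169 = 68.8 kJ.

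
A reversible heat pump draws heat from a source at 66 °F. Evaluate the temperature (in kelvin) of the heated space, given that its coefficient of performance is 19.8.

T_C = 66 °F → (66 − 32) × 5/9 = 18.89 °C = 292.04 K.
COP_HP = T_H/(T_H − T_C) ⇒ T_H = T_C·COP_HP/(COP_HP − 1) = 292.04 × 19.8/(19.8 − 1) = 308 K.

T_H ≈ 308 K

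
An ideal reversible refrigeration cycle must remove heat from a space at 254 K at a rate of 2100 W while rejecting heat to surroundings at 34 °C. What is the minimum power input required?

Ẇ_in ≈ 439 W

T_H = 34 °C → 34 + 273.15 = 307.15 K.
The reversible coefficient of performance is COP_R = T_C/(T_H − T_C) = 254.00/53.15 = 4.7789.
W = Q_C/COP_R = 2100/4.7789 = 439 W.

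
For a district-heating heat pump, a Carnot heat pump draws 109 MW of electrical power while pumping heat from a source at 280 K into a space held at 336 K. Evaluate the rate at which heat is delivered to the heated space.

Q̇_H ≈ 654.0 MW

Reversible heating COP: COP_HP = T_H/(T_H − T_C) = 336.00/56.00 = 6.0000.
Q_H = COP_HP · W = 6.0000 × 109 = 654.0 MW.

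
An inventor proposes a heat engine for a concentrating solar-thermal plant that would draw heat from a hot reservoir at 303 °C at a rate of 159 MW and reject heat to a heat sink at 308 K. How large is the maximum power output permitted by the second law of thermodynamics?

T_H = 303 °C → 303 + 273.15 = 576.15 K.
The second-law ceiling is the Carnot efficiency, η_max = 1 − T_C/T_H = 1 − 308.00/576.15 = 0.4654.
W_max = η_max · Q_H = 0.4654 × 159 = 74.0 MW.

Ẇ_max ≈ 74.0 MW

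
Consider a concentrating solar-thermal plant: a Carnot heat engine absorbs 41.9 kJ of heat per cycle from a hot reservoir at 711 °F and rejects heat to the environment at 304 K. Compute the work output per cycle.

T_H = 711 °F → (711 − 32) × 5/9 = 377.22 °C = 650.37 K.
For a reversible engine, η = 1 − T_C/T_H = 1 − 304.00/650.37 = 0.5326.
W = η·Q_H = 0.5326 × 41.9 = 22.31 kJ.

W ≈ 22.31 kJ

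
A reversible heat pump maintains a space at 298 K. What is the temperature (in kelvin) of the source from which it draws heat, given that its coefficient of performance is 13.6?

T_C ≈ 276 K

COP_HP = T_H/(T_H − T_C) ⇒ T_C = T_H·(COP_HP − 1)/COP_HP = 298.00 × (13.6 − 1)/13.6 = 276 K.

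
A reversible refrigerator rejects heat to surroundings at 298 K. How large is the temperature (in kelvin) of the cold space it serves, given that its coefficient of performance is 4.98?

COP_R = T_C/(T_H − T_C) ⇒ T_C = T_H·COP_R/(1 + COP_R) = 298.00 × 4.98/(1 + 4.98) = 248.2 K.

T_C ≈ 248.2 K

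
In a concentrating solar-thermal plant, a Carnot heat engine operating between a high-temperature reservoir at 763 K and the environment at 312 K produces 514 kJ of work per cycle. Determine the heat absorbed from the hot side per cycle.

Q_H ≈ 870 kJ

Since the cycle is reversible, η = 1 − T_C/T_H = 1 − 312.00/763.00 = 0.5911.
Q_H = W/η = 514/0.5911 = 870 kJ.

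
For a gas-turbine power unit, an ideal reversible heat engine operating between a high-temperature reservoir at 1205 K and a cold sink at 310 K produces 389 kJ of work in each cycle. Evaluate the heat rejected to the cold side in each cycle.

Q_C ≈ 135 kJ

For a reversible engine, η = 1 − T_C/T_H = 1 − 310.00/1205.00 = 0.7427.
Since Q_C/Q_H = T_C/T_H and Q_H = W/η, Q_C = W·T_C/(T_H − T_C) = 389 × 310.00/895.00 = 135 kJ.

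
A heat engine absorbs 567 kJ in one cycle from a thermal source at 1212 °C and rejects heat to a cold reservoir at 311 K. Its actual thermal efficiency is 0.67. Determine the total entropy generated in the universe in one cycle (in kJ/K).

ΔS_univ ≈ 0.220 kJ/K

T_H = 1212 °C → 1212 + 273.15 = 1485.15 K.
W = η·Q_H = 0.67 × 567 = 379.9 kJ, so Q_C = Q_H − W = 187.1 kJ.
The hot reservoir loses entropy Q_H/T_H = 567/1485.15 = 0.3818 kJ/K; the cold reservoir gains Q_C/T_C = 187.1/311.00 = 0.6016 kJ/K.
ΔS_univ = −Q_H/T_H + Q_C/T_C = 0.220 kJ/K (> 0, since η = 0.67 < η_Carnot = 0.791).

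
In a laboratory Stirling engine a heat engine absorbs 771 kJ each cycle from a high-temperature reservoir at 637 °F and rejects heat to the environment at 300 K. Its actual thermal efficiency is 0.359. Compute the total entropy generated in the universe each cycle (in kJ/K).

T_H = 637 °F → (637 − 32) × 5/9 = 336.11 °C = 609.26 K.
W = η·Q_H = 0.359 × 771 = 276.8 kJ, so Q_C = Q_H − W = 494.2 kJ.
Entropy balance on the reservoirs: −Q_H/T_H = -1.265 kJ/K, +Q_C/T_C = 1.647 kJ/K.
ΔS_univ = −Q_H/T_H + Q_C/T_C = 0.382 kJ/K (> 0, since η = 0.359 < η_Carnot = 0.508).

ΔS_univ ≈ 0.382 kJ/K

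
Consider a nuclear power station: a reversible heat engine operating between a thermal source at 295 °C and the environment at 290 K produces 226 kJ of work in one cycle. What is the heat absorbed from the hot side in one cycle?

T_H = 295 °C → 295 + 273.15 = 568.15 K.
η_rev = 1 − T_C/T_H = 1 − 290.00/568.15 = 0.4896.
Q_H = W/η = 226/0.4896 = 462 kJ.

Q_H ≈ 462 kJ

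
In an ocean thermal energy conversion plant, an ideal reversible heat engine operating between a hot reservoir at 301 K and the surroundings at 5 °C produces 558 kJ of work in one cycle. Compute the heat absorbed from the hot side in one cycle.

Q_H ≈ 7350 kJ

T_C = 5 °C → 5 + 273.15 = 278.15 K.
Since the cycle is reversible, η = 1 − T_C/T_H = 1 − 278.15/301.00 = 0.0759.
Q_H = W/η = 558/0.0759 = 7350 kJ.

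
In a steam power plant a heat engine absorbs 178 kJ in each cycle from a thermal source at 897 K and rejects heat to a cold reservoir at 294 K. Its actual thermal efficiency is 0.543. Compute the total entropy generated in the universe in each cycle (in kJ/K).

W = η·Q_H = 0.543 × 178 = 96.65 kJ, so Q_C = Q_H − W = 81.35 kJ.
Reservoir entropy changes: ΔS_H = −Q_H/T_H = −178/897.00 = -0.1984 kJ/K and ΔS_C = +Q_C/T_C = 81.35/294.00 = 0.2767 kJ/K.
ΔS_univ = −Q_H/T_H + Q_C/T_C = 0.0782 kJ/K (> 0, since η = 0.543 < η_Carnot = 0.672).

ΔS_univ ≈ 0.0782 kJ/K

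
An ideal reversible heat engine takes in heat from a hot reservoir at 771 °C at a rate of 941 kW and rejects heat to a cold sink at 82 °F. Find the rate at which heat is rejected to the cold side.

Q̇_C ≈ 271 kW

T_H = 771 °C → 771 + 273.15 = 1044.15 K.
T_C = 82 °F → (82 − 32) × 5/9 = 27.78 °C = 300.93 K.
Since the cycle is reversible, η = 1 − T_C/T_H = 1 − 300.93/1044.15 = 0.7118.
For a reversible cycle Q_C/Q_H = T_C/T_H, so Q_C = 941 × 300.93/1044.15 = 271 kW.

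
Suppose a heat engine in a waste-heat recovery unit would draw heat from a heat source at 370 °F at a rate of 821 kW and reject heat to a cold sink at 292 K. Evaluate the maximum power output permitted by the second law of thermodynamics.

T_H = 370 °F → (370 − 32) × 5/9 = 187.78 °C = 460.93 K.
The second-law ceiling is the Carnot efficiency, η_max = 1 − T_C/T_H = 1 − 292.00/460.93 = 0.3665.
W_max = η_max · Q_H = 0.3665 × 821 = 301 kW.

Ẇ_max ≈ 301 kW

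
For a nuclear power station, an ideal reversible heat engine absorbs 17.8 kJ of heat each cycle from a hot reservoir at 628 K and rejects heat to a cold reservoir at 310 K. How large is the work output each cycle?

For a reversible engine, η = 1 − T_C/T_H = 1 − 310.00/628.00 = 0.5064.
W = η·Q_H = 0.5064 × 17.8 = 9.01 kJ.

W ≈ 9.01 kJ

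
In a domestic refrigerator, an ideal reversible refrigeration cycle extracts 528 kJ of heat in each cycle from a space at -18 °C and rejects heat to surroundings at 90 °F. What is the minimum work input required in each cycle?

W_in ≈ 104 kJ

T_H = 90 °F → (90 − 32) × 5/9 = 32.22 °C = 305.37 K.
T_C = -18 °C → -18 + 273.15 = 255.15 K.
Carnot COP: COP_R = T_C/(T_H − T_C) = 255.15/50.22 = 5.0804.
W = Q_C/COP_R = 528/5.0804 = 104 kJ.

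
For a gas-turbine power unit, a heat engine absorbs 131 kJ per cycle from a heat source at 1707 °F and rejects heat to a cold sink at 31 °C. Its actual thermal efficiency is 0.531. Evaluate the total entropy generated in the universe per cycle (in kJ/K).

ΔS_univ ≈ 0.09317 kJ/K

T_H = 1707 °F → (1707 − 32) × 5/9 = 930.56 °C = 1203.71 K.
T_C = 31 °C → 31 + 273.15 = 304.15 K.
W = η·Q_H = 0.531 × 131 = 69.56 kJ, so Q_C = Q_H − W = 61.44 kJ.
The hot reservoir loses entropy Q_H/T_H = 131/1203.71 = 0.1088 kJ/K; the cold reservoir gains Q_C/T_C = 61.44/304.15 = 0.2020 kJ/K.
ΔS_univ = −Q_H/T_H + Q_C/T_C = 0.09317 kJ/K (> 0, since η = 0.531 < η_Carnot = 0.747).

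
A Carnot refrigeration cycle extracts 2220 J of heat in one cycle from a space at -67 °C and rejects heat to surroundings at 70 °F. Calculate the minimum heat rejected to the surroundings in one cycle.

T_H = 70 °F → (70 − 32) × 5/9 = 21.11 °C = 294.26 K.
T_C = -67 °C → -67 + 273.15 = 206.15 K.
For a reversible cycle Q_H/Q_C = T_H/T_C, so Q_H = Q_C·T_H/T_C = 2220 × 294.26/206.15 = 3170 J.

Q_H ≈ 3170 J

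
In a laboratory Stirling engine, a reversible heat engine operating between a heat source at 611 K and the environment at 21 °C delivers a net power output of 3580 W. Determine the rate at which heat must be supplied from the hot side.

Q̇_H ≈ 6904 W

T_C = 21 °C → 21 + 273.15 = 294.15 K.
η_rev = 1 − T_C/T_H = 1 − 294.15/611.00 = 0.5186.
Q_H = W/η = 3580/0.5186 = 6904 W.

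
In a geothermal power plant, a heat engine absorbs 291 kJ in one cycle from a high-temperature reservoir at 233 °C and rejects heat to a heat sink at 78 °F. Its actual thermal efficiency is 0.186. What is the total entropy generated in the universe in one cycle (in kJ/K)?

T_H = 233 °C → 233 + 273.15 = 506.15 K.
T_C = 78 °F → (78 − 32) × 5/9 = 25.56 °C = 298.71 K.
W = η·Q_H = 0.186 × 291 = 54.13 kJ, so Q_C = Q_H − W = 236.9 kJ.
Entropy balance on the reservoirs: −Q_H/T_H = -0.5749 kJ/K, +Q_C/T_C = 0.7930 kJ/K.
ΔS_univ = −Q_H/T_H + Q_C/T_C = 0.218 kJ/K (> 0, since η = 0.186 < η_Carnot = 0.410).

ΔS_univ ≈ 0.218 kJ/K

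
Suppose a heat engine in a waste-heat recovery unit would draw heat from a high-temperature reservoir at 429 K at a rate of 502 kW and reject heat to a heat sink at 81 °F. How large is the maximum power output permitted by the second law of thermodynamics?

Ẇ_max ≈ 151 kW

T_C = 81 °F → (81 − 32) × 5/9 = 27.22 °C = 300.37 K.
The second-law ceiling is the Carnot efficiency, η_max = 1 − T_C/T_H = 1 − 300.37/429.00 = 0.2998.
W_max = η_max · Q_H = 0.2998 × 502 = 151 kW.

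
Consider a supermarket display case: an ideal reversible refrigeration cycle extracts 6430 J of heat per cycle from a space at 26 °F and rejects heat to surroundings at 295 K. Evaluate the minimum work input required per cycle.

T_C = 26 °F → (26 − 32) × 5/9 = -3.33 °C = 269.82 K.
For a reversible refrigerator, COP_R = T_C/(T_H − T_C) = 269.82/25.18 = 10.7141.
W = Q_C/COP_R = 6430/10.7141 = 600.1 J.

W_in ≈ 600.1 J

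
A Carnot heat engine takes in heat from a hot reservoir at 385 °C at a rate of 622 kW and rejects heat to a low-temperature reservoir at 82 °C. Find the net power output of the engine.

T_H = 385 °C → 385 + 273.15 = 658.15 K.
T_C = 82 °C → 82 + 273.15 = 355.15 K.
Carnot efficiency: η = 1 − T_C/T_H = 1 − 355.15/658.15 = 0.4604.
W = η·Q_H = 0.4604 × 622 = 286 kW.

Ẇ ≈ 286 kW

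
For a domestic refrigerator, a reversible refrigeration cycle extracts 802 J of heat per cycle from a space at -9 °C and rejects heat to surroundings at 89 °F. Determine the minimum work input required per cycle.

T_H = 89 °F → (89 − 32) × 5/9 = 31.67 °C = 304.82 K.
T_C = -9 °C → -9 + 273.15 = 264.15 K.
Carnot COP: COP_R = T_C/(T_H − T_C) = 264.15/40.67 = 6.4955.
W = Q_C/COP_R = 802/6.4955 = 123 J.

W_in ≈ 123 J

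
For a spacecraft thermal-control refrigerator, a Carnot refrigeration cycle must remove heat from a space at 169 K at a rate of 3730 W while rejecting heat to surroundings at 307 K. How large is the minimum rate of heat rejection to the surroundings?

Q̇_H ≈ 6780 W

For a reversible cycle Q_H/Q_C = T_H/T_C, so Q_H = Q_C·T_H/T_C = 3730 × 307.00/169.00 = 6780 W.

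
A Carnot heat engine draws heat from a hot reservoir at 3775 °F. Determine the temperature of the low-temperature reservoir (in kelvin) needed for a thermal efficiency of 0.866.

T_H = 3775 °F → (3775 − 32) × 5/9 = 2079.44 °C = 2352.59 K.
From η = 1 − T_C/T_H, T_C = T_H·(1 − η) = 2352.59 × (1 − 0.866) = 315 K.

T_C ≈ 315 K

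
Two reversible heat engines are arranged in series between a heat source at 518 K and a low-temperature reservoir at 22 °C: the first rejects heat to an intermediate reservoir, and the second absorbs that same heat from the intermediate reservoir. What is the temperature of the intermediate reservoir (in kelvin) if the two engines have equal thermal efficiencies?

T_m ≈ 391 K

T_C = 22 °C → 22 + 273.15 = 295.15 K.
Equal efficiencies require 1 − T_m/T_H = 1 − T_C/T_m, i.e. T_m/T_H = T_C/T_m, so T_m = √(T_H·T_C) = √(518.00 × 295.15) = 391 K.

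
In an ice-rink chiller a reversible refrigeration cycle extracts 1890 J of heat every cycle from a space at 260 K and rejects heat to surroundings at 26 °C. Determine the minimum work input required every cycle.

W_in ≈ 285 J

T_H = 26 °C → 26 + 273.15 = 299.15 K.
For a reversible refrigerator, COP_R = T_C/(T_H − T_C) = 260.00/39.15 = 6.6411.
W = Q_C/COP_R = 1890/6.6411 = 285 J.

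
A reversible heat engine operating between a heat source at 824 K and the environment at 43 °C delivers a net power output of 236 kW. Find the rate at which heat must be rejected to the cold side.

T_C = 43 °C → 43 + 273.15 = 316.15 K.
η_rev = 1 − T_C/T_H = 1 − 316.15/824.00 = 0.6163.
Since Q_C/Q_H = T_C/T_H and Q_H = W/η, Q_C = W·T_C/(T_H − T_C) = 236 × 316.15/507.85 = 146.9 kW.

Q̇_C ≈ 146.9 kW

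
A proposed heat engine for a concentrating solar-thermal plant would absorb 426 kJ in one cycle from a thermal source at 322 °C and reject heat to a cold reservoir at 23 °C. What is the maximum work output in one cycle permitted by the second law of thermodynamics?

T_H = 322 °C → 322 + 273.15 = 595.15 K.
T_C = 23 °C → 23 + 273.15 = 296.15 K.
The upper bound on efficiency is η_max = 1 − T_C/T_H = 1 − 296.15/595.15 = 0.5024.
W_max = η_max · Q_H = 0.5024 × 426 = 214 kJ.

W_max ≈ 214 kJ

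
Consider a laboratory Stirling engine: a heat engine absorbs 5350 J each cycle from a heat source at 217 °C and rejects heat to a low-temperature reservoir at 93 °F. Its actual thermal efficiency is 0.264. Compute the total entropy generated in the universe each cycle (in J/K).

T_H = 217 °C → 217 + 273.15 = 490.15 K.
T_C = 93 °F → (93 − 32) × 5/9 = 33.89 °C = 307.04 K.
W = η·Q_H = 0.264 × 5350 = 1412 J, so Q_C = Q_H − W = 3938 J.
The hot reservoir loses entropy Q_H/T_H = 5350/490.15 = 10.92 J/K; the cold reservoir gains Q_C/T_C = 3938/307.04 = 12.82 J/K.
ΔS_univ = −Q_H/T_H + Q_C/T_C = 1.91 J/K (> 0, since η = 0.264 < η_Carnot = 0.374).

ΔS_univ ≈ 1.91 J/K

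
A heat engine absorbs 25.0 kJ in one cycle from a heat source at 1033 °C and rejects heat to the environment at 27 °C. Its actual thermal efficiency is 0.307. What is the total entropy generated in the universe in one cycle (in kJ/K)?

ΔS_univ ≈ 0.03858 kJ/K

T_H = 1033 °C → 1033 + 273.15 = 1306.15 K.
T_C = 27 °C → 27 + 273.15 = 300.15 K.
W = η·Q_H = 0.307 × 25.0 = 7.675 kJ, so Q_C = Q_H − W = 17.32 kJ.
Reservoir entropy changes: ΔS_H = −Q_H/T_H = −25.0/1306.15 = -0.01914 kJ/K and ΔS_C = +Q_C/T_C = 17.32/300.15 = 0.05772 kJ/K.
ΔS_univ = −Q_H/T_H + Q_C/T_C = 0.03858 kJ/K (> 0, since η = 0.307 < η_Carnot = 0.770).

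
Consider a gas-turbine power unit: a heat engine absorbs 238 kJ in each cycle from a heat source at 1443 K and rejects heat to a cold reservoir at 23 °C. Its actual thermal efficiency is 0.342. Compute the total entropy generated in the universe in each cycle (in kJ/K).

ΔS_univ ≈ 0.3639 kJ/K

T_C = 23 °C → 23 + 273.15 = 296.15 K.
W = η·Q_H = 0.342 × 238 = 81.40 kJ, so Q_C = Q_H − W = 156.6 kJ.
Reservoir entropy changes: ΔS_H = −Q_H/T_H = −238/1443.00 = -0.1649 kJ/K and ΔS_C = +Q_C/T_C = 156.6/296.15 = 0.5288 kJ/K.
ΔS_univ = −Q_H/T_H + Q_C/T_C = 0.3639 kJ/K (> 0, since η = 0.342 < η_Carnot = 0.795).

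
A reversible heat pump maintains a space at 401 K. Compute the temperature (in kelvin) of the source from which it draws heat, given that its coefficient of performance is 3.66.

COP_HP = T_H/(T_H − T_C) ⇒ T_C = T_H·(COP_HP − 1)/COP_HP = 401.00 × (3.66 − 1)/3.66 = 291.4 K.

T_C ≈ 291.4 K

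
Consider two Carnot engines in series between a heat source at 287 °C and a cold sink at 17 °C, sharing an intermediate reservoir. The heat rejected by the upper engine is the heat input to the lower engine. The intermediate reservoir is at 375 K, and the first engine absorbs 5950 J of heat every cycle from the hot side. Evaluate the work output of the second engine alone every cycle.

W₂ ≈ 901 J

T_H = 287 °C → 287 + 273.15 = 560.15 K.
T_C = 17 °C → 17 + 273.15 = 290.15 K.
Heat entering the second stage: Q_m = Q_H·(T_m/T_H) = 5950 × 375.00/560.15 = 3980 J.
Second-stage efficiency η₂ = 1 − T_C/T_m = 1 − 290.15/375.00 = 0.2263, so W₂ = η₂·Q_m = 901 J.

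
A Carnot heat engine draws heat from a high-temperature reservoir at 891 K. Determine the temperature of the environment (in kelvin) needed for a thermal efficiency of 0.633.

T_C ≈ 327.0 K

From η = 1 − T_C/T_H, T_C = T_H·(1 − η) = 891.00 × (1 − 0.633) = 327.0 K.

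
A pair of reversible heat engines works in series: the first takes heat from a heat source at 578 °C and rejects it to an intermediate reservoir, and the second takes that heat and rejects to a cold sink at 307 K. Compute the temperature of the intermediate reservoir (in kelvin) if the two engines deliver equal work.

T_H = 578 °C → 578 + 273.15 = 851.15 K.
For reversible stages Q_m = Q_H·(T_m/T_H). Setting W₁ = Q_H(1 − T_m/T_H) equal to W₂ = Q_m(1 − T_C/T_m) = Q_H·(T_m − T_C)/T_H gives T_H − T_m = T_m − T_C, so T_m = (T_H + T_C)/2 = (851.15 + 307.00)/2 = 579 K.

T_m ≈ 579 K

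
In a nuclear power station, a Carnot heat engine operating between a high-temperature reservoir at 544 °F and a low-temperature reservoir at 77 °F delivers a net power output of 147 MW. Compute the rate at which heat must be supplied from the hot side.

T_H = 544 °F → (544 − 32) × 5/9 = 284.44 °C = 557.59 K.
T_C = 77 °F → (77 − 32) × 5/9 = 25.00 °C = 298.15 K.
The Carnot efficiency is η = 1 − T_C/T_H = 1 − 298.15/557.59 = 0.4653.
Q_H = W/η = 147/0.4653 = 316 MW.

Q̇_H ≈ 316 MW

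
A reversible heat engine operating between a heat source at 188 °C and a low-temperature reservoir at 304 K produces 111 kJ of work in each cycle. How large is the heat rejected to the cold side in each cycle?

Q_C ≈ 215 kJ

T_H = 188 °C → 188 + 273.15 = 461.15 K.
η_rev = 1 − T_C/T_H = 1 − 304.00/461.15 = 0.3408.
Since Q_C/Q_H = T_C/T_H and Q_H = W/η, Q_C = W·T_C/(T_H − T_C) = 111 × 304.00/157.15 = 215 kJ.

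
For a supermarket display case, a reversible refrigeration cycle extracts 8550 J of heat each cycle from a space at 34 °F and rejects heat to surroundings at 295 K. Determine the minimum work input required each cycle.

W_in ≈ 647 J

T_C = 34 °F → (34 − 32) × 5/9 = 1.11 °C = 274.26 K.
COP_R = T_C/(T_H − T_C) = 274.26/20.74 = 13.2245.
W = Q_C/COP_R = 8550/13.2245 = 647 J.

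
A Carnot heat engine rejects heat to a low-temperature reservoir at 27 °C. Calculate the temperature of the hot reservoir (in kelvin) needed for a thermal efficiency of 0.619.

T_H ≈ 788 K

T_C = 27 °C → 27 + 273.15 = 300.15 K.
From η = 1 − T_C/T_H, solving for T_H gives T_H = T_C/(1 − η) = 300.15/(1 − 0.619) = 788 K.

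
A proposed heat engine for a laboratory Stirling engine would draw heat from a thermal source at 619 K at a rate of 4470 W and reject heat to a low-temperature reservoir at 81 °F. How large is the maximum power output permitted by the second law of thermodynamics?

Ẇ_max ≈ 2300 W

T_C = 81 °F → (81 − 32) × 5/9 = 27.22 °C = 300.37 K.
The second-law ceiling is the Carnot efficiency, η_max = 1 − T_C/T_H = 1 − 300.37/619.00 = 0.5147.
W_max = η_max · Q_H = 0.5147 × 4470 = 2300 W.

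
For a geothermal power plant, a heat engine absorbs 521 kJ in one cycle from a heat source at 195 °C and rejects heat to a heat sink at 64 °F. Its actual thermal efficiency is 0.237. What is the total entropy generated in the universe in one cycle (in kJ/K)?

ΔS_univ ≈ 0.2535 kJ/K

T_H = 195 °C → 195 + 273.15 = 468.15 K.
T_C = 64 °F → (64 − 32) × 5/9 = 17.78 °C = 290.93 K.
W = η·Q_H = 0.237 × 521 = 123.5 kJ, so Q_C = Q_H − W = 397.5 kJ.
The hot reservoir loses entropy Q_H/T_H = 521/468.15 = 1.113 kJ/K; the cold reservoir gains Q_C/T_C = 397.5/290.93 = 1.366 kJ/K.
ΔS_univ = −Q_H/T_H + Q_C/T_C = 0.2535 kJ/K (> 0, since η = 0.237 < η_Carnot = 0.379).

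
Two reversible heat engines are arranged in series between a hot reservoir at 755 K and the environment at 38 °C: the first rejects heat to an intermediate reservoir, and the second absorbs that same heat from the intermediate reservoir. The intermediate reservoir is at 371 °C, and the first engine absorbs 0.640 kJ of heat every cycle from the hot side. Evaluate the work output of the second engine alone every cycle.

T_C = 38 °C → 38 + 273.15 = 311.15 K.
T_m = 371 °C → 371 + 273.15 = 644.15 K.
Heat entering the second stage: Q_m = Q_H·(T_m/T_H) = 0.640 × 644.15/755.00 = 0.5460 kJ.
Second-stage efficiency η₂ = 1 − T_C/T_m = 1 − 311.15/644.15 = 0.5170, so W₂ = η₂·Q_m = 0.2823 kJ.

W₂ ≈ 0.2823 kJ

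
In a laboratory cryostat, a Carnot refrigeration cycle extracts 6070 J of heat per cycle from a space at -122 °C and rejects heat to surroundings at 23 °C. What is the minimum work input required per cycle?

W_in ≈ 5820 J

T_H = 23 °C → 23 + 273.15 = 296.15 K.
T_C = -122 °C → -122 + 273.15 = 151.15 K.
COP_R = T_C/(T_H − T_C) = 151.15/145.00 = 1.0424.
W = Q_C/COP_R = 6070/1.0424 = 5820 J.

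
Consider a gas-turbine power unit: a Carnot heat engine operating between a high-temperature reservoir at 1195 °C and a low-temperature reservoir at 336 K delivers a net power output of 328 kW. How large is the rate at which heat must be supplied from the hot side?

Q̇_H ≈ 425.3 kW

T_H = 1195 °C → 1195 + 273.15 = 1468.15 K.
η_rev = 1 − T_C/T_H = 1 − 336.00/1468.15 = 0.7711.
Q_H = W/η = 328/0.7711 = 425.3 kW.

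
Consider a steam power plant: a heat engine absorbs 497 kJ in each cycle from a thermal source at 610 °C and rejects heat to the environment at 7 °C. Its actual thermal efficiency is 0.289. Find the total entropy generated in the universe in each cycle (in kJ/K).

T_H = 610 °C → 610 + 273.15 = 883.15 K.
T_C = 7 °C → 7 + 273.15 = 280.15 K.
W = η·Q_H = 0.289 × 497 = 143.6 kJ, so Q_C = Q_H − W = 353.4 kJ.
Entropy balance on the reservoirs: −Q_H/T_H = -0.5628 kJ/K, +Q_C/T_C = 1.261 kJ/K.
ΔS_univ = −Q_H/T_H + Q_C/T_C = 0.699 kJ/K (> 0, since η = 0.289 < η_Carnot = 0.683).

ΔS_univ ≈ 0.699 kJ/K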